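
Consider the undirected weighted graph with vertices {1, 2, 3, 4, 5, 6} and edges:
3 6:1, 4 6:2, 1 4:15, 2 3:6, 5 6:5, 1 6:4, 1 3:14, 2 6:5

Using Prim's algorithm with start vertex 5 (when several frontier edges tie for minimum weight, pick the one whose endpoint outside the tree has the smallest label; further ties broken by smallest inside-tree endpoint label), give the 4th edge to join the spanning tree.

Prim, starting at 5.
Step 1: frontier [5 6 5] → take 5 6 (5); add 6.
Step 2: frontier [3 6 1, 4 6 2, 1 6 4, 2 6 5] → take 3 6 (1); add 3.
Step 3: frontier [2 3 6, 1 3 14, 4 6 2, 1 6 4, 2 6 5] → take 4 6 (2); add 4.
Step 4: frontier [2 3 6, 1 3 14, 1 4 15, 1 6 4, 2 6 5] → take 1 6 (4); add 1.
Step 5: frontier [2 3 6, 2 6 5] → take 2 6 (5); add 2.
The 4th edge added is 1 6.

1-6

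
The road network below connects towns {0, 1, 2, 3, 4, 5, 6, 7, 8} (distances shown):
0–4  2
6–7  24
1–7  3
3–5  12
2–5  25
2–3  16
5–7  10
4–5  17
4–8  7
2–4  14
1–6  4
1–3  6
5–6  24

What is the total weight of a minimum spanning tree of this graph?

62

Prim, starting at 4.
Step 1: frontier [0–4 2, 4–8 7, 2–4 14, 4–5 17] → take 0–4 (2); add 0.
Step 2: frontier [4–8 7, 2–4 14, 4–5 17] → take 4–8 (7); add 8.
Step 3: frontier [2–4 14, 4–5 17] → take 2–4 (14); add 2.
Step 4: frontier [2–3 16, 2–5 25, 4–5 17] → take 2–3 (16); add 3.
Step 5: frontier [2–5 25, 1–3 6, 3–5 12, 4–5 17] → take 1–3 (6); add 1.
Step 6: frontier [1–7 3, 1–6 4, 2–5 25, 3–5 12, 4–5 17] → take 1–7 (3); add 7.
Step 7: frontier [1–6 4, 2–5 25, 3–5 12, 4–5 17, 5–7 10, 6–7 24] → take 1–6 (4); add 6.
Step 8: frontier [2–5 25, 3–5 12, 4–5 17, 5–6 24, 5–7 10] → take 5–7 (10); add 5.
MST edges: 0–4, 4–8, 2–4, 2–3, 1–3, 1–7, 1–6, 5–7; total weight 2+7+14+16+6+3+4+10 = 62.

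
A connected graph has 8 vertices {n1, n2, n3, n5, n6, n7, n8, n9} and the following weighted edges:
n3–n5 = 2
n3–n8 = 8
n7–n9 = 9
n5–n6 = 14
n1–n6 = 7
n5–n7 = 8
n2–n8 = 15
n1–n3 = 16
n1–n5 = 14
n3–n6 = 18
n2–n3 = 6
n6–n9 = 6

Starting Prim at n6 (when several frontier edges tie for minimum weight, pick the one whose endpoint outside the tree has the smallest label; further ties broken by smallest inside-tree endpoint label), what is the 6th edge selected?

n2-n3

Prim's algorithm from n6:
Step 1: frontier [n6–n9 6, n1–n6 7, n5–n6 14, n3–n6 18] → take n6–n9 (6); add n9.
Step 2: frontier [n1–n6 7, n5–n6 14, n3–n6 18, n7–n9 9] → take n1–n6 (7); add n1.
Step 3: frontier [n1–n5 14, n1–n3 16, n5–n6 14, n3–n6 18, n7–n9 9] → take n7–n9 (9); add n7.
Step 4: frontier [n1–n5 14, n1–n3 16, n5–n6 14, n3–n6 18, n5–n7 8] → take n5–n7 (8); add n5.
Step 5: frontier [n1–n3 16, n3–n5 2, n3–n6 18] → take n3–n5 (2); add n3.
Step 6: frontier [n2–n3 6, n3–n8 8] → take n2–n3 (6); add n2.
Step 7: frontier [n2–n8 15, n3–n8 8] → take n3–n8 (8); add n8.
The 6th edge added is n2–n3.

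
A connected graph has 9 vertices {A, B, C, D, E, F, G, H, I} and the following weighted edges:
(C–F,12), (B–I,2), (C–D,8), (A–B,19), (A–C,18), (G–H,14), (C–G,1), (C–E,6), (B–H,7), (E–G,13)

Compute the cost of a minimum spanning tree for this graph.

Kruskal's algorithm — process edges by increasing weight (ties by edge label):
C–G (1): add — endpoints in different components.
B–I (2): add — endpoints in different components.
C–E (6): add — endpoints in different components.
B–H (7): add — endpoints in different components.
C–D (8): add — endpoints in different components.
C–F (12): add — endpoints in different components.
E–G (13): skip — E and G already connected.
G–H (14): add — endpoints in different components.
A–C (18): add — endpoints in different components.
MST edges: C–G, B–I, C–E, B–H, C–D, C–F, G–H, A–C; total weight 1+2+6+7+8+12+14+18 = 68.

68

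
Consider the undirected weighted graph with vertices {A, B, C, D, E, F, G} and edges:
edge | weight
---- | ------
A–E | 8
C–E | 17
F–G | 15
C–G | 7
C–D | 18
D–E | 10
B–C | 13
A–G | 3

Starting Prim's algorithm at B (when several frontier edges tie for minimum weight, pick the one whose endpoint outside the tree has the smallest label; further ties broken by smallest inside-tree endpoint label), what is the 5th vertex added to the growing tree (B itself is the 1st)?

E

Grow the tree from B using Prim:
Step 1: cheapest edge leaving the tree is B–C (13); add C.
Step 2: cheapest edge leaving the tree is C–G (7); add G.
Step 3: cheapest edge leaving the tree is A–G (3); add A.
Step 4: cheapest edge leaving the tree is A–E (8); add E.
Step 5: cheapest edge leaving the tree is D–E (10); add D.
Step 6: cheapest edge leaving the tree is F–G (15); add F.
Vertex order: B, C, G, A, E, D, F. The 5th vertex is E.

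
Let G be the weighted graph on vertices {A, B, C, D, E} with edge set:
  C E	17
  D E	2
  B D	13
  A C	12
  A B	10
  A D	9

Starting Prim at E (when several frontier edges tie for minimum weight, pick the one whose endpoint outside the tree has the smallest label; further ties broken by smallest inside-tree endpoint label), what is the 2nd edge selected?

A-D

Grow the tree from E using Prim:
Step 1: frontier [D E 2, C E 17] → take D E (2); add D.
Step 2: frontier [A D 9, B D 13, C E 17] → take A D (9); add A.
Step 3: frontier [A B 10, A C 12, B D 13, C E 17] → take A B (10); add B.
Step 4: frontier [A C 12, C E 17] → take A C (12); add C.
The 2nd edge added is A D.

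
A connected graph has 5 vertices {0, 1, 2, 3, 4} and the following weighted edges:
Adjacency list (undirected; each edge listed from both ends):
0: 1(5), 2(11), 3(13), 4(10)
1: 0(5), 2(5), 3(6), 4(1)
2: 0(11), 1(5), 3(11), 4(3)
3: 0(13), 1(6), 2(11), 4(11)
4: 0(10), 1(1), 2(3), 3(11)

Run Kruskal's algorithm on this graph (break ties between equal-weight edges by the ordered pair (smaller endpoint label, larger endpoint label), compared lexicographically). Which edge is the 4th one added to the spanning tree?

1-3

Sort edges by weight, then run Kruskal:
1-4 (1): add. Components now {0} {1,4} {2} {3}
2-4 (3): add. Components now {0} {1,2,4} {3}
0-1 (5): add. Components now {0,1,2,4} {3}
1-2 (5): skip — 1 and 2 already connected.
1-3 (6): add. Components now {0,1,2,3,4}
The 4th edge added is 1-3.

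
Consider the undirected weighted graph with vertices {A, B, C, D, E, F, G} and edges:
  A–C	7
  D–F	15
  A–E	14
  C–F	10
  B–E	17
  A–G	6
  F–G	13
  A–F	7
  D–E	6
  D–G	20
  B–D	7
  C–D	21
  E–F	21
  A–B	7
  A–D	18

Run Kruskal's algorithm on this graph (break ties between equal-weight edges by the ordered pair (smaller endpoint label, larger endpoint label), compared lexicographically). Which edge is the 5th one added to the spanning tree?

A-F

Kruskal: consider edges lightest-first.
A–G (6): add — endpoints in different components.
D–E (6): add — endpoints in different components.
A–B (7): add — endpoints in different components.
A–C (7): add — endpoints in different components.
A–F (7): add — endpoints in different components.
B–D (7): add — endpoints in different components.
The 5th edge added is A–F.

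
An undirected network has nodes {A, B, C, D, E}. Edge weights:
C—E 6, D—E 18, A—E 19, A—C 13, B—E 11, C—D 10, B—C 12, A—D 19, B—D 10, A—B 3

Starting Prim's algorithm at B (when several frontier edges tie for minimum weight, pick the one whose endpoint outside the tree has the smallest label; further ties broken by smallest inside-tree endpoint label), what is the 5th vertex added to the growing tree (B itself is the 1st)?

Grow the tree from B using Prim:
Step 1: cheapest edge leaving the tree is A—B (3); add A.
Step 2: cheapest edge leaving the tree is B—D (10); add D.
Step 3: cheapest edge leaving the tree is C—D (10); add C.
Step 4: cheapest edge leaving the tree is C—E (6); add E.
Vertex order: B, A, D, C, E. The 5th vertex is E.

E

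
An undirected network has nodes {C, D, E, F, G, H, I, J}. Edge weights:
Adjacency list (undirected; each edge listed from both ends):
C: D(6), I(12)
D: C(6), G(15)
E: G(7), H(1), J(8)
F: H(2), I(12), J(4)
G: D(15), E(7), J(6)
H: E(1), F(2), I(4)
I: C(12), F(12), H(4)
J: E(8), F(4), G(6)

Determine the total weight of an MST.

Grow the tree from E using Prim:
Step 1: frontier [E H 1, E G 7, E J 8] → take E H (1); add H.
Step 2: frontier [E G 7, E J 8, F H 2, H I 4] → take F H (2); add F.
Step 3: frontier [E G 7, E J 8, F J 4, F I 12, H I 4] → take H I (4); add I.
Step 4: frontier [E G 7, E J 8, F J 4, C I 12] → take F J (4); add J.
Step 5: frontier [E G 7, C I 12, G J 6] → take G J (6); add G.
Step 6: frontier [D G 15, C I 12] → take C I (12); add C.
Step 7: frontier [C D 6, D G 15] → take C D (6); add D.
MST edges: E H, F H, H I, F J, G J, C I, C D; total weight 1+2+4+4+6+12+6 = 35.

35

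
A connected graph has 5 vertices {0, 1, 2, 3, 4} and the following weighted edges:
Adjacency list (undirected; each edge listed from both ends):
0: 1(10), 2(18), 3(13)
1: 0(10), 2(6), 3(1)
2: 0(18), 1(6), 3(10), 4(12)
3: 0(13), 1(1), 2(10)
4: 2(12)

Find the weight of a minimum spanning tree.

Kruskal's algorithm — process edges by increasing weight (ties by edge label):
1 3 (1): add. Components now {0} {1,3} {2} {4}
1 2 (6): add. Components now {0} {1,2,3} {4}
0 1 (10): add. Components now {0,1,2,3} {4}
2 3 (10): skip — 2 and 3 already connected.
2 4 (12): add. Components now {0,1,2,3,4}
MST edges: 1 3, 1 2, 0 1, 2 4; total weight 1+6+10+12 = 29.

29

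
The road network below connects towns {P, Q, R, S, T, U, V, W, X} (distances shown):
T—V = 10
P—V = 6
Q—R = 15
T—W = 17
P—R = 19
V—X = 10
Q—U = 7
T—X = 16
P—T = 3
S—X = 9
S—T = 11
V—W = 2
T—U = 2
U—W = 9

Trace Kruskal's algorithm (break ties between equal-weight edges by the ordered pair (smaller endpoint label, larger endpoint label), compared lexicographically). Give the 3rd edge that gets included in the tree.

P-T

Kruskal: consider edges lightest-first.
T—U (2): add — endpoints in different components.
V—W (2): add — endpoints in different components.
P—T (3): add — endpoints in different components.
P—V (6): add — endpoints in different components.
Q—U (7): add — endpoints in different components.
S—X (9): add — endpoints in different components.
U—W (9): skip — U and W already connected.
T—V (10): skip — V and T already connected.
V—X (10): add — endpoints in different components.
S—T (11): skip — S and T already connected.
Q—R (15): add — endpoints in different components.
The 3rd edge added is P—T.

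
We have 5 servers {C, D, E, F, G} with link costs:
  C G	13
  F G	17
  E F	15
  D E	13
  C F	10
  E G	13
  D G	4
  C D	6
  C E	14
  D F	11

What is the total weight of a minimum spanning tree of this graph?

33

Prim, starting at E.
Step 1: frontier [D E 13, E G 13, C E 14, E F 15] → take D E (13); add D.
Step 2: frontier [D G 4, C D 6, D F 11, E G 13, C E 14, E F 15] → take D G (4); add G.
Step 3: frontier [C D 6, D F 11, C E 14, E F 15, C G 13, F G 17] → take C D (6); add C.
Step 4: frontier [C F 10, D F 11, E F 15, F G 17] → take C F (10); add F.
MST edges: D E, D G, C D, C F; total weight 13+4+6+10 = 33.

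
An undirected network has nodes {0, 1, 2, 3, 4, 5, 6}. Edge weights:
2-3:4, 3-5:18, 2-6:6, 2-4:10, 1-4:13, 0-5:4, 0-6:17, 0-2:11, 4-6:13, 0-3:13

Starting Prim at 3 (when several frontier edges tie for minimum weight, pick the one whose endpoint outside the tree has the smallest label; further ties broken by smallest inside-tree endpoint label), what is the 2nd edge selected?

2-6

Prim's algorithm from 3:
Step 1: cheapest edge leaving the tree is 2-3 (4); add 2.
Step 2: cheapest edge leaving the tree is 2-6 (6); add 6.
Step 3: cheapest edge leaving the tree is 2-4 (10); add 4.
Step 4: cheapest edge leaving the tree is 0-2 (11); add 0.
Step 5: cheapest edge leaving the tree is 0-5 (4); add 5.
Step 6: cheapest edge leaving the tree is 1-4 (13); add 1.
The 2nd edge added is 2-6.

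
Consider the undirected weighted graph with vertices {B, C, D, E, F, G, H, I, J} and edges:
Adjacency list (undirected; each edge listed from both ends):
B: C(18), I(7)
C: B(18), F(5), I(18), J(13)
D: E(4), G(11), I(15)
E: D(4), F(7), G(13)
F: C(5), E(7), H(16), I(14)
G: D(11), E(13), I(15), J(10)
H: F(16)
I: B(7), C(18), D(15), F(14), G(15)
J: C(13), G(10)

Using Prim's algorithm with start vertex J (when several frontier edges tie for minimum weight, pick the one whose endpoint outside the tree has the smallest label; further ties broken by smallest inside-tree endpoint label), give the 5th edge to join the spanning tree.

C-F

Grow the tree from J using Prim:
Step 1: cheapest edge leaving the tree is G—J (10); add G.
Step 2: cheapest edge leaving the tree is D—G (11); add D.
Step 3: cheapest edge leaving the tree is D—E (4); add E.
Step 4: cheapest edge leaving the tree is E—F (7); add F.
Step 5: cheapest edge leaving the tree is C—F (5); add C.
Step 6: cheapest edge leaving the tree is F—I (14); add I.
Step 7: cheapest edge leaving the tree is B—I (7); add B.
Step 8: cheapest edge leaving the tree is F—H (16); add H.
The 5th edge added is C—F.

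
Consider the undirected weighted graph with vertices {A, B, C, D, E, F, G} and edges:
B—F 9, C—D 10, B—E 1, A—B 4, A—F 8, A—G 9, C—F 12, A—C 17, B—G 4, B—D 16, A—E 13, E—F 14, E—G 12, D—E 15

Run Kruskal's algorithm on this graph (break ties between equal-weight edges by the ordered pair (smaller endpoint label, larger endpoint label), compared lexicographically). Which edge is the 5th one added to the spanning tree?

C-D

Sort edges by weight, then run Kruskal:
B—E (1): add. Components now {A} {B,E} {C} {D} {F} {G}
A—B (4): add. Components now {A,B,E} {C} {D} {F} {G}
B—G (4): add. Components now {A,B,E,G} {C} {D} {F}
A—F (8): add. Components now {A,B,E,F,G} {C} {D}
A—G (9): skip — A and G already connected.
B—F (9): skip — B and F already connected.
C—D (10): add. Components now {A,B,E,F,G} {C,D}
C—F (12): add. Components now {A,B,C,D,E,F,G}
The 5th edge added is C—D.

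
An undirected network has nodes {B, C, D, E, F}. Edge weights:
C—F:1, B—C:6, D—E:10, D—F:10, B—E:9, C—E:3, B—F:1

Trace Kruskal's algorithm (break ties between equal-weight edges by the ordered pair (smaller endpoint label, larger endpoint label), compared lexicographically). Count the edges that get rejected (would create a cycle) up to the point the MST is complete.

2

Sort edges by weight, then run Kruskal:
B—F (1): add — endpoints in different components.
C—F (1): add — endpoints in different components.
C—E (3): add — endpoints in different components.
B—C (6): skip — B and C already connected.
B—E (9): skip — B and E already connected.
D—E (10): add — endpoints in different components.
Edges rejected before the tree was complete: 2.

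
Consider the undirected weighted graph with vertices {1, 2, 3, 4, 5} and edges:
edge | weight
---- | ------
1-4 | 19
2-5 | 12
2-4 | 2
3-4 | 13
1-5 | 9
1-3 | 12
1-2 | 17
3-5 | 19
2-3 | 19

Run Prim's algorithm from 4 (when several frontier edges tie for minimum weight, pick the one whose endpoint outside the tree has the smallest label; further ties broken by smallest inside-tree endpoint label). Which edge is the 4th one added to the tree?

Grow the tree from 4 using Prim:
Step 1: cheapest edge leaving the tree is 2-4 (2); add 2.
Step 2: cheapest edge leaving the tree is 2-5 (12); add 5.
Step 3: cheapest edge leaving the tree is 1-5 (9); add 1.
Step 4: cheapest edge leaving the tree is 1-3 (12); add 3.
The 4th edge added is 1-3.

1-3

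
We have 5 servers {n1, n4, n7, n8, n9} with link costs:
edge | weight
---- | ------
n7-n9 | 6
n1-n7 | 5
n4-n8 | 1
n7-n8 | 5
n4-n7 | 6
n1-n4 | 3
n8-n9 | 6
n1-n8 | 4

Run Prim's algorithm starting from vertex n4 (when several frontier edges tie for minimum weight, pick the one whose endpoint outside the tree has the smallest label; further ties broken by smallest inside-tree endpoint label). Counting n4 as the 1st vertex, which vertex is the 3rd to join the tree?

Prim's algorithm from n4:
Step 1: frontier [n4-n8 1, n1-n4 3, n4-n7 6] → take n4-n8 (1); add n8.
Step 2: frontier [n1-n4 3, n4-n7 6, n1-n8 4, n7-n8 5, n8-n9 6] → take n1-n4 (3); add n1.
Step 3: frontier [n1-n7 5, n4-n7 6, n7-n8 5, n8-n9 6] → take n1-n7 (5); add n7.
Step 4: frontier [n7-n9 6, n8-n9 6] → take n7-n9 (6); add n9.
Vertex order: n4, n8, n1, n7, n9. The 3rd vertex is n1.

n1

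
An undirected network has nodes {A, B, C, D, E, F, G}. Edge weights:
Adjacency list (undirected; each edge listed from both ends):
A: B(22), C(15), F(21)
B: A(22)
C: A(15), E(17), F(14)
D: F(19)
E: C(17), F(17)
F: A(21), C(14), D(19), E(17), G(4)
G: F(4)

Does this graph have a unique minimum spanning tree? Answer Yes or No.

Kruskal: consider edges lightest-first.
F G (4): add — endpoints in different components.
C F (14): add — endpoints in different components.
A C (15): add — endpoints in different components.
C E (17): add — endpoints in different components.
E F (17): skip — E and F already connected.
D F (19): add — endpoints in different components.
A F (21): skip — A and F already connected.
A B (22): add — endpoints in different components.
Non-tree edge E F has weight 17, equal to the heaviest edge on its tree cycle — swapping gives another MST of the same weight. Not unique.

No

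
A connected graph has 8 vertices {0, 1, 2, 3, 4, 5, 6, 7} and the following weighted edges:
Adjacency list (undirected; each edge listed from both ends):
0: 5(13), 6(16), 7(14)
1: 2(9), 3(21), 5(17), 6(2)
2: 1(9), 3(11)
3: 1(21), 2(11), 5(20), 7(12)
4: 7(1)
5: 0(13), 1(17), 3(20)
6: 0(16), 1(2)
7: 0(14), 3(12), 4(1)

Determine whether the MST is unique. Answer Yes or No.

Kruskal: consider edges lightest-first.
4—7 (1): add — endpoints in different components.
1—6 (2): add — endpoints in different components.
1—2 (9): add — endpoints in different components.
2—3 (11): add — endpoints in different components.
3—7 (12): add — endpoints in different components.
0—5 (13): add — endpoints in different components.
0—7 (14): add — endpoints in different components.
Every non-tree edge has weight strictly greater than the heaviest edge on the tree path between its endpoints, so the MST is unique.

Yes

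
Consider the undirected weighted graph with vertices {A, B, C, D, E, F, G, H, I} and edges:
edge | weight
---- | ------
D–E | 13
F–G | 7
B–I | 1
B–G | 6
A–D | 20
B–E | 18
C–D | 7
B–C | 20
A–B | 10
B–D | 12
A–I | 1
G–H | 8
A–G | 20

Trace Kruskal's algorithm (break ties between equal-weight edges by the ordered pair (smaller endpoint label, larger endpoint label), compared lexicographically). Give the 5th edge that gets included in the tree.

Kruskal's algorithm — process edges by increasing weight (ties by edge label):
A–I (1): add — endpoints in different components.
B–I (1): add — endpoints in different components.
B–G (6): add — endpoints in different components.
C–D (7): add — endpoints in different components.
F–G (7): add — endpoints in different components.
G–H (8): add — endpoints in different components.
A–B (10): skip — A and B already connected.
B–D (12): add — endpoints in different components.
D–E (13): add — endpoints in different components.
The 5th edge added is F–G.

F-G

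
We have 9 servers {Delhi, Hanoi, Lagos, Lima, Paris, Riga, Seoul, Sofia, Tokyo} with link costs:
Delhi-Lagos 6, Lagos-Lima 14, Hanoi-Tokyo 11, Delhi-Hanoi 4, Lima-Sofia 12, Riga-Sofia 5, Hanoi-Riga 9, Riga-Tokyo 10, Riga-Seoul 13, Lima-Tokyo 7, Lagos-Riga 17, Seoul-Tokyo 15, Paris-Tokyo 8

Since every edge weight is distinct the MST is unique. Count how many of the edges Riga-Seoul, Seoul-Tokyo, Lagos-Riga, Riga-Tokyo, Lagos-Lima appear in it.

Kruskal: consider edges lightest-first.
Delhi-Hanoi (4): add — endpoints in different components.
Riga-Sofia (5): add — endpoints in different components.
Delhi-Lagos (6): add — endpoints in different components.
Lima-Tokyo (7): add — endpoints in different components.
Paris-Tokyo (8): add — endpoints in different components.
Hanoi-Riga (9): add — endpoints in different components.
Riga-Tokyo (10): add — endpoints in different components.
Hanoi-Tokyo (11): skip — Hanoi and Tokyo already connected.
Lima-Sofia (12): skip — Lima and Sofia already connected.
Riga-Seoul (13): add — endpoints in different components.
MST edge set: {Delhi-Hanoi, Riga-Sofia, Delhi-Lagos, Lima-Tokyo, Paris-Tokyo, Hanoi-Riga, Riga-Tokyo, Riga-Seoul}.
Of the listed edges, {Riga-Seoul, Riga-Tokyo} are in the MST → 2.

2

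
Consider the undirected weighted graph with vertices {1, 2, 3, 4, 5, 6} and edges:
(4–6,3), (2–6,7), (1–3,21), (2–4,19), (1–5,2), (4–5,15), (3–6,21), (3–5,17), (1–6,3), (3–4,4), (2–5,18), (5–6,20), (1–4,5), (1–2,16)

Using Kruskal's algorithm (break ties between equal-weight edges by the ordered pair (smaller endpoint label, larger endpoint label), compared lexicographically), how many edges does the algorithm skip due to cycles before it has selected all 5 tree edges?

1

Kruskal: consider edges lightest-first.
1–5 (2): add — endpoints in different components.
1–6 (3): add — endpoints in different components.
4–6 (3): add — endpoints in different components.
3–4 (4): add — endpoints in different components.
1–4 (5): skip — 1 and 4 already connected.
2–6 (7): add — endpoints in different components.
Edges rejected before the tree was complete: 1.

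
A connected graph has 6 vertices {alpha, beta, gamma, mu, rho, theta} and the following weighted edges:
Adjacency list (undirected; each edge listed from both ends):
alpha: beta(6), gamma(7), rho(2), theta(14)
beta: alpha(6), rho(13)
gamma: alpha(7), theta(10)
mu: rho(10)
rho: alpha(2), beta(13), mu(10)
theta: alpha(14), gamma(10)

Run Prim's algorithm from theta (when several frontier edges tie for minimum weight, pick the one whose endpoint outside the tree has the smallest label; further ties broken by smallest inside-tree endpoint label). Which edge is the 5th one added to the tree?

Prim, starting at theta.
Step 1: frontier [gamma theta 10, alpha theta 14] → take gamma theta (10); add gamma.
Step 2: frontier [alpha gamma 7, alpha theta 14] → take alpha gamma (7); add alpha.
Step 3: frontier [alpha rho 2, alpha beta 6] → take alpha rho (2); add rho.
Step 4: frontier [alpha beta 6, mu rho 10, beta rho 13] → take alpha beta (6); add beta.
Step 5: frontier [mu rho 10] → take mu rho (10); add mu.
The 5th edge added is mu rho.

mu-rho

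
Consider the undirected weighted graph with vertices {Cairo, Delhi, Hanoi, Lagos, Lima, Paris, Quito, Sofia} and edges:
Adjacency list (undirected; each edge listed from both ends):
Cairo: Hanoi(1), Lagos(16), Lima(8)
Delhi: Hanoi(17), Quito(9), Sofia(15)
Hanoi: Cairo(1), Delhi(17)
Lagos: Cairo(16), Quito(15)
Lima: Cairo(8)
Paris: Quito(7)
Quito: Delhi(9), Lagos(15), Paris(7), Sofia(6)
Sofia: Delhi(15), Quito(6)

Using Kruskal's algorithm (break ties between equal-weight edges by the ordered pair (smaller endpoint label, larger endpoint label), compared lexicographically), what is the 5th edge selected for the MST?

Delhi-Quito

Sort edges by weight, then run Kruskal:
Cairo Hanoi (1): add — endpoints in different components.
Quito Sofia (6): add — endpoints in different components.
Paris Quito (7): add — endpoints in different components.
Cairo Lima (8): add — endpoints in different components.
Delhi Quito (9): add — endpoints in different components.
Delhi Sofia (15): skip — Sofia and Delhi already connected.
Lagos Quito (15): add — endpoints in different components.
Cairo Lagos (16): add — endpoints in different components.
The 5th edge added is Delhi Quito.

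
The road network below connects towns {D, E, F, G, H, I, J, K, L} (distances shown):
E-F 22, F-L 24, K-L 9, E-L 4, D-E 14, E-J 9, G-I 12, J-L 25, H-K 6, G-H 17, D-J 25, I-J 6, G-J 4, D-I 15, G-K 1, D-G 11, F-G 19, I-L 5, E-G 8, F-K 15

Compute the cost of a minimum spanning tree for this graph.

Prim, starting at H.
Step 1: cheapest edge leaving the tree is H-K (6); add K.
Step 2: cheapest edge leaving the tree is G-K (1); add G.
Step 3: cheapest edge leaving the tree is G-J (4); add J.
Step 4: cheapest edge leaving the tree is I-J (6); add I.
Step 5: cheapest edge leaving the tree is I-L (5); add L.
Step 6: cheapest edge leaving the tree is E-L (4); add E.
Step 7: cheapest edge leaving the tree is D-G (11); add D.
Step 8: cheapest edge leaving the tree is F-K (15); add F.
MST edges: H-K, G-K, G-J, I-J, I-L, E-L, D-G, F-K; total weight 6+1+4+6+5+4+11+15 = 52.

52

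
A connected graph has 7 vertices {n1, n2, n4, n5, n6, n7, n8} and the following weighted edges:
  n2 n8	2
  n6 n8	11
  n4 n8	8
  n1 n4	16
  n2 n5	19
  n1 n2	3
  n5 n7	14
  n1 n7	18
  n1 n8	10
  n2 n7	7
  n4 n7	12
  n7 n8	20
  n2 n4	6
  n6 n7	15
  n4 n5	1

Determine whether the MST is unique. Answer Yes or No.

Sort edges by weight, then run Kruskal:
n4 n5 (1): add. Components now {n4,n5} {n7} {n2} {n6} {n1} {n8}
n2 n8 (2): add. Components now {n4,n5} {n7} {n2,n8} {n6} {n1}
n1 n2 (3): add. Components now {n4,n5} {n7} {n1,n2,n8} {n6}
n2 n4 (6): add. Components now {n1,n2,n4,n5,n8} {n7} {n6}
n2 n7 (7): add. Components now {n1,n2,n4,n5,n7,n8} {n6}
n4 n8 (8): skip — n4 and n8 already connected.
n1 n8 (10): skip — n1 and n8 already connected.
n6 n8 (11): add. Components now {n1,n2,n4,n5,n6,n7,n8}
Every non-tree edge has weight strictly greater than the heaviest edge on the tree path between its endpoints, so the MST is unique.

Yes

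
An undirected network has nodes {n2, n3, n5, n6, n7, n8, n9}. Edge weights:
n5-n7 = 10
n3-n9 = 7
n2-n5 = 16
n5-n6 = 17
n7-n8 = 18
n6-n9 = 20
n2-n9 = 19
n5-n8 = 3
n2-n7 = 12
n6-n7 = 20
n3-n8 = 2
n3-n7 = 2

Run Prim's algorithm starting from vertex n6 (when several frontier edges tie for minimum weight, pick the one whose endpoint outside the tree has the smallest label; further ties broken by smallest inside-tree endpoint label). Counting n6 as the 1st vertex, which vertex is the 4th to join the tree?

Grow the tree from n6 using Prim:
Step 1: frontier [n5-n6 17, n6-n7 20, n6-n9 20] → take n5-n6 (17); add n5.
Step 2: frontier [n5-n8 3, n5-n7 10, n2-n5 16, n6-n7 20, n6-n9 20] → take n5-n8 (3); add n8.
Step 3: frontier [n5-n7 10, n2-n5 16, n6-n7 20, n6-n9 20, n3-n8 2, n7-n8 18] → take n3-n8 (2); add n3.
Step 4: frontier [n3-n7 2, n3-n9 7, n5-n7 10, n2-n5 16, n6-n7 20, n6-n9 20, n7-n8 18] → take n3-n7 (2); add n7.
Step 5: frontier [n3-n9 7, n2-n5 16, n6-n9 20, n2-n7 12] → take n3-n9 (7); add n9.
Step 6: frontier [n2-n5 16, n2-n7 12, n2-n9 19] → take n2-n7 (12); add n2.
Vertex order: n6, n5, n8, n3, n7, n9, n2. The 4th vertex is n3.

n3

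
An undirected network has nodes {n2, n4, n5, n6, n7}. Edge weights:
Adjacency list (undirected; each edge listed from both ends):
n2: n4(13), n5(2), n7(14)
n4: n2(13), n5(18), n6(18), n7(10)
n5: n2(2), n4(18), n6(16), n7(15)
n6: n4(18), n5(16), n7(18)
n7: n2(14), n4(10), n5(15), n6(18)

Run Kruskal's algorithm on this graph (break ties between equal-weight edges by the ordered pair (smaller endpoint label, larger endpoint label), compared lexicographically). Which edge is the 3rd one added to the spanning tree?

Kruskal: consider edges lightest-first.
n2–n5 (2): add — endpoints in different components.
n4–n7 (10): add — endpoints in different components.
n2–n4 (13): add — endpoints in different components.
n2–n7 (14): skip — n7 and n2 already connected.
n5–n7 (15): skip — n7 and n5 already connected.
n5–n6 (16): add — endpoints in different components.
The 3rd edge added is n2–n4.

n2-n4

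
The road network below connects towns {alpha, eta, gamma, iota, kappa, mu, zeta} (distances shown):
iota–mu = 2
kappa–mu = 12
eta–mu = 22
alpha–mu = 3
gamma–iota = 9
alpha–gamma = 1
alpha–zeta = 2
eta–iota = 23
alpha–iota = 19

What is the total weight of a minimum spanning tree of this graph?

Prim's algorithm from zeta:
Step 1: frontier [alpha–zeta 2] → take alpha–zeta (2); add alpha.
Step 2: frontier [alpha–gamma 1, alpha–mu 3, alpha–iota 19] → take alpha–gamma (1); add gamma.
Step 3: frontier [alpha–mu 3, alpha–iota 19, gamma–iota 9] → take alpha–mu (3); add mu.
Step 4: frontier [alpha–iota 19, gamma–iota 9, iota–mu 2, kappa–mu 12, eta–mu 22] → take iota–mu (2); add iota.
Step 5: frontier [eta–iota 23, kappa–mu 12, eta–mu 22] → take kappa–mu (12); add kappa.
Step 6: frontier [eta–iota 23, eta–mu 22] → take eta–mu (22); add eta.
MST edges: alpha–zeta, alpha–gamma, alpha–mu, iota–mu, kappa–mu, eta–mu; total weight 2+1+3+2+12+22 = 42.

42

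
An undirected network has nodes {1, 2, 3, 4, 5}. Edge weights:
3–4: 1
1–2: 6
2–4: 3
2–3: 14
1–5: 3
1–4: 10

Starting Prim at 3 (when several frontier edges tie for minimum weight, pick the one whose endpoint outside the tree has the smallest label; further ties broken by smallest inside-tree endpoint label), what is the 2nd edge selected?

Prim, starting at 3.
Step 1: cheapest edge leaving the tree is 3–4 (1); add 4.
Step 2: cheapest edge leaving the tree is 2–4 (3); add 2.
Step 3: cheapest edge leaving the tree is 1–2 (6); add 1.
Step 4: cheapest edge leaving the tree is 1–5 (3); add 5.
The 2nd edge added is 2–4.

2-4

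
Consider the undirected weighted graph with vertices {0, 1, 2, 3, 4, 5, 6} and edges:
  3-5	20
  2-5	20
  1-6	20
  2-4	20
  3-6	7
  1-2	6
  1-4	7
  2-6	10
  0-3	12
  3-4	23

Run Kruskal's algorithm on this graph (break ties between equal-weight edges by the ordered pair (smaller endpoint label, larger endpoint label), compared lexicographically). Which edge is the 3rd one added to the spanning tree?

Kruskal: consider edges lightest-first.
1-2 (6): add — endpoints in different components.
1-4 (7): add — endpoints in different components.
3-6 (7): add — endpoints in different components.
2-6 (10): add — endpoints in different components.
0-3 (12): add — endpoints in different components.
1-6 (20): skip — 1 and 6 already connected.
2-4 (20): skip — 2 and 4 already connected.
2-5 (20): add — endpoints in different components.
The 3rd edge added is 3-6.

3-6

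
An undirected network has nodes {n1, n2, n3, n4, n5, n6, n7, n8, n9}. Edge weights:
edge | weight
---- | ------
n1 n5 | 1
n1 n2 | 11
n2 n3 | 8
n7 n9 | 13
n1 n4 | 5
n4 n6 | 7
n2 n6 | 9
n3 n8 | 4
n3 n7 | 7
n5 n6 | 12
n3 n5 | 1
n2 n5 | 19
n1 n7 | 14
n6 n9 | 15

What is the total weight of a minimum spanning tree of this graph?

Prim's algorithm from n6:
Step 1: cheapest edge leaving the tree is n4 n6 (7); add n4.
Step 2: cheapest edge leaving the tree is n1 n4 (5); add n1.
Step 3: cheapest edge leaving the tree is n1 n5 (1); add n5.
Step 4: cheapest edge leaving the tree is n3 n5 (1); add n3.
Step 5: cheapest edge leaving the tree is n3 n8 (4); add n8.
Step 6: cheapest edge leaving the tree is n3 n7 (7); add n7.
Step 7: cheapest edge leaving the tree is n2 n3 (8); add n2.
Step 8: cheapest edge leaving the tree is n7 n9 (13); add n9.
MST edges: n4 n6, n1 n4, n1 n5, n3 n5, n3 n8, n3 n7, n2 n3, n7 n9; total weight 7+5+1+1+4+7+8+13 = 46.

46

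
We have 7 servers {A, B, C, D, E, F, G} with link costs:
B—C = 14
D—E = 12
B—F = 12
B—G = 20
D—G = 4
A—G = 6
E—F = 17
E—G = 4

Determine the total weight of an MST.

57

Prim, starting at B.
Step 1: cheapest edge leaving the tree is B—F (12); add F.
Step 2: cheapest edge leaving the tree is B—C (14); add C.
Step 3: cheapest edge leaving the tree is E—F (17); add E.
Step 4: cheapest edge leaving the tree is E—G (4); add G.
Step 5: cheapest edge leaving the tree is D—G (4); add D.
Step 6: cheapest edge leaving the tree is A—G (6); add A.
MST edges: B—F, B—C, E—F, E—G, D—G, A—G; total weight 12+14+17+4+4+6 = 57.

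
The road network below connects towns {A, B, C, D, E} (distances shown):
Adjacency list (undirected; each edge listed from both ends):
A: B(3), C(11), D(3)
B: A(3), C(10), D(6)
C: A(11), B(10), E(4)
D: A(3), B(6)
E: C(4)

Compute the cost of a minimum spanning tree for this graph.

20

Prim, starting at A.
Step 1: cheapest edge leaving the tree is A B (3); add B.
Step 2: cheapest edge leaving the tree is A D (3); add D.
Step 3: cheapest edge leaving the tree is B C (10); add C.
Step 4: cheapest edge leaving the tree is C E (4); add E.
MST edges: A B, A D, B C, C E; total weight 3+3+10+4 = 20.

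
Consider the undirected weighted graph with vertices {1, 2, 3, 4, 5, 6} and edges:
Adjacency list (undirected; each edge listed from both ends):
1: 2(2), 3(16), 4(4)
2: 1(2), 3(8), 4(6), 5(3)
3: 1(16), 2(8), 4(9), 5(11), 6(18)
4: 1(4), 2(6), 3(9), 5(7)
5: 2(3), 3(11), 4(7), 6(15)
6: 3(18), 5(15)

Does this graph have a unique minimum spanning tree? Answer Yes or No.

Yes

Kruskal: consider edges lightest-first.
1—2 (2): add — endpoints in different components.
2—5 (3): add — endpoints in different components.
1—4 (4): add — endpoints in different components.
2—4 (6): skip — 2 and 4 already connected.
4—5 (7): skip — 4 and 5 already connected.
2—3 (8): add — endpoints in different components.
3—4 (9): skip — 3 and 4 already connected.
3—5 (11): skip — 3 and 5 already connected.
5—6 (15): add — endpoints in different components.
Every non-tree edge has weight strictly greater than the heaviest edge on the tree path between its endpoints, so the MST is unique.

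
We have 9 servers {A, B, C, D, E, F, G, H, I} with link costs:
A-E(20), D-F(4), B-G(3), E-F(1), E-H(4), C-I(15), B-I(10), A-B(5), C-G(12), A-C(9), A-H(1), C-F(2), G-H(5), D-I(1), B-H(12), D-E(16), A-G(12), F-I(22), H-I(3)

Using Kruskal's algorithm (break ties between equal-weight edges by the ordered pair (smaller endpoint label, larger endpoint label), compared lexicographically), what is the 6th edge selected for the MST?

Sort edges by weight, then run Kruskal:
A-H (1): add — endpoints in different components.
D-I (1): add — endpoints in different components.
E-F (1): add — endpoints in different components.
C-F (2): add — endpoints in different components.
B-G (3): add — endpoints in different components.
H-I (3): add — endpoints in different components.
D-F (4): add — endpoints in different components.
E-H (4): skip — E and H already connected.
A-B (5): add — endpoints in different components.
The 6th edge added is H-I.

H-I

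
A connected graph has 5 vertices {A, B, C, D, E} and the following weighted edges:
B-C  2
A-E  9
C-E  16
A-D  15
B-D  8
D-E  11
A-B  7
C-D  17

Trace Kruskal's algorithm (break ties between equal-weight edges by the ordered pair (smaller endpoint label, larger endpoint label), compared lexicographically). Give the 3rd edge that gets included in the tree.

B-D

Sort edges by weight, then run Kruskal:
B-C (2): add — endpoints in different components.
A-B (7): add — endpoints in different components.
B-D (8): add — endpoints in different components.
A-E (9): add — endpoints in different components.
The 3rd edge added is B-D.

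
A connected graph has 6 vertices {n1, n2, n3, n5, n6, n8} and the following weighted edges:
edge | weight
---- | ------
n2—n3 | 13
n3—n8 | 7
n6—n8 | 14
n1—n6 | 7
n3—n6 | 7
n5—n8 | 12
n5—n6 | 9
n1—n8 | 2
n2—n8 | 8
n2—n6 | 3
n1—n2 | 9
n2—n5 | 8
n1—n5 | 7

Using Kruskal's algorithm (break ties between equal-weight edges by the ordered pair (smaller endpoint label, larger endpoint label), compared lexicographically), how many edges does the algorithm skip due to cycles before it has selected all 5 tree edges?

Sort edges by weight, then run Kruskal:
n1—n8 (2): add — endpoints in different components.
n2—n6 (3): add — endpoints in different components.
n1—n5 (7): add — endpoints in different components.
n1—n6 (7): add — endpoints in different components.
n3—n6 (7): add — endpoints in different components.
Edges rejected before the tree was complete: 0.

0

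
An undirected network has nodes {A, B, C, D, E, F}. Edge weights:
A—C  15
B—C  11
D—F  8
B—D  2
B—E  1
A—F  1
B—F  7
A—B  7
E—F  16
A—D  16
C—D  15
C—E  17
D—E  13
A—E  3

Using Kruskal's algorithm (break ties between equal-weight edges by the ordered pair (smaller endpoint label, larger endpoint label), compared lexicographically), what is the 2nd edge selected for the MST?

Kruskal: consider edges lightest-first.
A—F (1): add — endpoints in different components.
B—E (1): add — endpoints in different components.
B—D (2): add — endpoints in different components.
A—E (3): add — endpoints in different components.
A—B (7): skip — A and B already connected.
B—F (7): skip — B and F already connected.
D—F (8): skip — D and F already connected.
B—C (11): add — endpoints in different components.
The 2nd edge added is B—E.

B-E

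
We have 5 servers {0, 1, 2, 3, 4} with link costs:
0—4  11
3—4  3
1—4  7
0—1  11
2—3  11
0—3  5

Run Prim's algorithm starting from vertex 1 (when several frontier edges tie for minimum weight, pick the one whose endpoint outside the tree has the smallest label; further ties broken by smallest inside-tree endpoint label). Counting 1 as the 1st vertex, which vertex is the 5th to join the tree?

Prim's algorithm from 1:
Step 1: frontier [1—4 7, 0—1 11] → take 1—4 (7); add 4.
Step 2: frontier [0—1 11, 3—4 3, 0—4 11] → take 3—4 (3); add 3.
Step 3: frontier [0—1 11, 0—3 5, 2—3 11, 0—4 11] → take 0—3 (5); add 0.
Step 4: frontier [2—3 11] → take 2—3 (11); add 2.
Vertex order: 1, 4, 3, 0, 2. The 5th vertex is 2.

2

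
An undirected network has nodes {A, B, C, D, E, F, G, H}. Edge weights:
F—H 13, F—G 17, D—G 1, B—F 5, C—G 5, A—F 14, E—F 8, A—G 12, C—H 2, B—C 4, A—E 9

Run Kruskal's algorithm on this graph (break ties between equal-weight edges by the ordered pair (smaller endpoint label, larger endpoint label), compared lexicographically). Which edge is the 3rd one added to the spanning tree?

B-C

Kruskal's algorithm — process edges by increasing weight (ties by edge label):
D—G (1): add — endpoints in different components.
C—H (2): add — endpoints in different components.
B—C (4): add — endpoints in different components.
B—F (5): add — endpoints in different components.
C—G (5): add — endpoints in different components.
E—F (8): add — endpoints in different components.
A—E (9): add — endpoints in different components.
The 3rd edge added is B—C.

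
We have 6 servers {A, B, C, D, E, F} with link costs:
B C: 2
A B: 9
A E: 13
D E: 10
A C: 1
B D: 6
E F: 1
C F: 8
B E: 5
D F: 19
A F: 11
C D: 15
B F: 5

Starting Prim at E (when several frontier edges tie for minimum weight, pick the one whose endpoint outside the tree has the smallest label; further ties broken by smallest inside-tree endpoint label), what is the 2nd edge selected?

Prim, starting at E.
Step 1: frontier [E F 1, B E 5, D E 10, A E 13] → take E F (1); add F.
Step 2: frontier [B E 5, D E 10, A E 13, B F 5, C F 8, A F 11, D F 19] → take B E (5); add B.
Step 3: frontier [B C 2, B D 6, A B 9, D E 10, A E 13, C F 8, A F 11, D F 19] → take B C (2); add C.
Step 4: frontier [B D 6, A B 9, A C 1, C D 15, D E 10, A E 13, A F 11, D F 19] → take A C (1); add A.
Step 5: frontier [B D 6, C D 15, D E 10, D F 19] → take B D (6); add D.
The 2nd edge added is B E.

B-E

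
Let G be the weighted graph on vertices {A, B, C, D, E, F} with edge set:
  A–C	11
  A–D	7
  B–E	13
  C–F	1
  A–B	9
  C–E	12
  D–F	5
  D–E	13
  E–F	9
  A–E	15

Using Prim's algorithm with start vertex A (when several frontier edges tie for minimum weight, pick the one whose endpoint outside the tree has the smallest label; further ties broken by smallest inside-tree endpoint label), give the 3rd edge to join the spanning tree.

Prim, starting at A.
Step 1: cheapest edge leaving the tree is A–D (7); add D.
Step 2: cheapest edge leaving the tree is D–F (5); add F.
Step 3: cheapest edge leaving the tree is C–F (1); add C.
Step 4: cheapest edge leaving the tree is A–B (9); add B.
Step 5: cheapest edge leaving the tree is E–F (9); add E.
The 3rd edge added is C–F.

C-F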